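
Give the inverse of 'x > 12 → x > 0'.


The inverse of (P → Q) is (¬P → ¬Q). It is equivalent to the converse, not to the original.
Here P = 'x > 12' and Q = 'x > 0'.

If not (x > 12), then not (x > 0).


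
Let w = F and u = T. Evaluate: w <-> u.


Biconditional is true when both operands have the same truth value.
Substitute: w=F, u=T.
F <-> T evaluates to F.

F


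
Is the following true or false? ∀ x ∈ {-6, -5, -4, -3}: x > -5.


Evaluate the predicate on each element: -6:F, -5:F, -4:T, -3:T.
Counterexample x = -6 fails the predicate.

F


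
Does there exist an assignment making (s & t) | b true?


Search for a satisfying assignment over {b, s, t}.
Try b=True, s=False, t=False: the formula evaluates to True.
A satisfying assignment exists.

Satisfiable.


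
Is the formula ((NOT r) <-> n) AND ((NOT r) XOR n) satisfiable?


Check all 4 assignments over {n, r}:
n | r | φ
---------
F | F | F
T | F | F
F | T | F
T | T | F
No assignment makes the formula true.

Unsatisfiable.


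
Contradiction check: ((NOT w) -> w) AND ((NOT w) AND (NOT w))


Truth table over {w}:
w | φ
-----
F | F
T | F
Every row is false.

Yes, it is a contradiction.


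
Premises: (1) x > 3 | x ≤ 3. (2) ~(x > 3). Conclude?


Disjunctive syllogism: from (P ∨ Q) and ¬P, infer Q.
One disjunct, 'x > 3', is ruled out; the other must hold.

x ≤ 3


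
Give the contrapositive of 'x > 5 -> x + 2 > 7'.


The contrapositive of (P → Q) is (¬Q → ¬P); it is logically equivalent to the original.
Here P = 'x > 5' and Q = 'x + 2 > 7'.

If not (x + 2 > 7), then not (x > 5).


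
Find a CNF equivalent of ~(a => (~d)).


Step 1: Rewrite a → (¬d) as ¬a ∨ (¬d).
Step 2: Negate: ¬(¬a ∨ (¬d)) = a ∧ ¬(¬d) (De Morgan + double negation).
Step 3: Eliminate any double negations (¬¬X = X).

a & d


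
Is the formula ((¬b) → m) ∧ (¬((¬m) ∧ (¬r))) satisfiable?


Search for a satisfying assignment over {b, m, r}.
Try b=F, m=T, r=F: the formula evaluates to T.
A satisfying assignment exists.

Satisfiable.


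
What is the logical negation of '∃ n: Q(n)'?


¬(∀ x: φ) = ∃ x: ¬φ, and ¬(∃ x: φ) = ∀ x: ¬φ.
Apply to the existential statement.

∀ n: ¬(Q(n))


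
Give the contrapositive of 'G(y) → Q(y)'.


The contrapositive of (P → Q) is (¬Q → ¬P); it is logically equivalent to the original.
Here P = 'G(y)' and Q = 'Q(y)'.

If not (Q(y)), then not (G(y)).


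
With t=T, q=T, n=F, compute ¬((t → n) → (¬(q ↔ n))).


Substitute t=T, q=T, n=F:
t → n = T → F = F
q ↔ n = T ↔ F = F
¬(q ↔ n) = T
(t → n) → (¬(q ↔ n)) = F → T = T
¬((t → n) → (¬(q ↔ n))) = F

F


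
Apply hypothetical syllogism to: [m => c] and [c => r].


Hypothetical syllogism: from (P → Q) and (Q → R), infer (P → R).
Chain the two implications through the shared middle term 'c'.

m => r


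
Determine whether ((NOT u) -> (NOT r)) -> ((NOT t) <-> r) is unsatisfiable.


Truth table over {r, t, u}:
r | t | u | φ
-------------
F | F | F | F
T | F | F | T
F | T | F | T
T | T | F | T
F | F | T | F
T | F | T | T
F | T | T | T
T | T | T | F
Satisfying assignment at row 2: r=T, t=F, u=F gives T.

No, it is not a contradiction.


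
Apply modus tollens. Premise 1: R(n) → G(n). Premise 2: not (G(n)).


Modus tollens: from (P → Q) and ¬Q, infer ¬P.
Q = 'G(n)' is denied; since P → Q, P must also fail.

Not (R(n)).


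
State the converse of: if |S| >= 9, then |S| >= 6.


The converse of (P → Q) is (Q → P). It is not in general equivalent to the original.
Here P = '|S| >= 9' and Q = '|S| >= 6'.

If |S| >= 6, then |S| >= 9.


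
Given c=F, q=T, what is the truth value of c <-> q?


Biconditional is true when both operands have the same truth value.
Substitute: c=F, q=T.
F <-> T evaluates to F.

F


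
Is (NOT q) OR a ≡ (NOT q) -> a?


Compare truth tables:
a | q | φ | ψ
-------------
F | F | T | F
T | F | T | T
F | T | F | T
T | T | T | T
They differ at row 1 (a=F, q=F): φ=T but ψ=F.

No, they are not logically equivalent.


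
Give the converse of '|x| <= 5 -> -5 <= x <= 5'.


The converse of (P → Q) is (Q → P). It is not in general equivalent to the original.
Here P = '|x| <= 5' and Q = '-5 <= x <= 5'.

If -5 <= x <= 5, then |x| <= 5.


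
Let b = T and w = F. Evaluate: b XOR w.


Exclusive or is true when exactly one operand is true.
Substitute: b=T, w=F.
T XOR F evaluates to T.

T


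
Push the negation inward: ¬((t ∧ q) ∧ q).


De Morgan: the negation of a conjunction is the disjunction of the negations.
Distribute ¬ across ∧, flipping it to ∨, and negate each literal.

((¬t) ∨ (¬q)) ∨ (¬q)


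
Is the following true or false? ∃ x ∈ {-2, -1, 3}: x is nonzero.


Evaluate the predicate on each element: -2:T, -1:T, 3:T.
Witness x = -2 satisfies the predicate.

T


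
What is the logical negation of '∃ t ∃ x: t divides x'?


Negation flips each quantifier (∀↔∃) and negates the inner predicate.
¬(∃ t ∃ x: φ) = ∀ t ∀ x: ¬φ.

∀ t ∀ x: ¬(t divides x)


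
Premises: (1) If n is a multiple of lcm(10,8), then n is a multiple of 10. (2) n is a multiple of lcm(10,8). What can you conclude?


Modus ponens: from (P → Q) and P, infer Q.
P = 'n is a multiple of lcm(10,8)' is asserted, and P → Q holds, so Q follows.

n is a multiple of 10.


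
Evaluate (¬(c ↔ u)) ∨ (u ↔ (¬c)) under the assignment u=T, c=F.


Substitute u=T, c=F:
c ↔ u = F ↔ T = F
¬(c ↔ u) = T
¬c = T
u ↔ (¬c) = T ↔ T = T
(¬(c ↔ u)) ∨ (u ↔ (¬c)) = T ∨ T = T

T


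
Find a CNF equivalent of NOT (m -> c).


Step 1: Rewrite m → c as ¬m ∨ c.
Step 2: Negate: ¬(¬m ∨ c) = m ∧ ¬c (De Morgan + double negation).

m AND (NOT c)


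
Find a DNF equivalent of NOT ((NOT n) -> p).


Step 1: Rewrite implication then negate: ¬(¬(¬n) ∨ p) = (¬n) ∧ ¬p.

(NOT n) AND (NOT p)


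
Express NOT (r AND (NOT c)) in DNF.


Step 1: Apply De Morgan: ¬(r ∧ (¬c)) = ¬r ∨ ¬(¬c).
Step 2: Eliminate any double negations (¬¬X = X).

(NOT r) OR c


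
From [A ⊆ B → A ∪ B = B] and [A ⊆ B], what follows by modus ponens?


Modus ponens: from (P → Q) and P, infer Q.
P = 'A ⊆ B' is asserted, and P → Q holds, so Q follows.

A ∪ B = B.


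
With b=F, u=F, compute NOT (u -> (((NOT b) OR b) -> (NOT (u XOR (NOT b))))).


Substitute b=F, u=F:
NOT b = T
(NOT b) OR b = T OR F = T
NOT b = T
u XOR (NOT b) = F XOR T = T
NOT (u XOR (NOT b)) = F
((NOT b) OR b) -> (NOT (u XOR (NOT b))) = T -> F = F
u -> (((NOT b) OR b) -> (NOT (u XOR (NOT b)))) = F -> F = T
NOT (u -> (((NOT b) OR b) -> (NOT (u XOR (NOT b))))) = F

F


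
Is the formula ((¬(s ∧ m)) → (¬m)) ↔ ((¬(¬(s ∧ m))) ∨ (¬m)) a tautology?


Build the truth table over {m, s}:
m | s | φ
---------
F | F | T
T | F | T
F | T | T
T | T | T
Every row evaluates to true.

Yes, it is a tautology.


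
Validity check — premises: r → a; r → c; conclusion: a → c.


This is (no valid rule). There exist truth assignments where the premises are all true but the conclusion is false.

Invalid.


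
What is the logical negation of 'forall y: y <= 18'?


¬(forall x: φ) = exists x: ¬φ, and ¬(exists x: φ) = forall x: ¬φ.
Apply to the universal statement.

exists y: ~(y <= 18)


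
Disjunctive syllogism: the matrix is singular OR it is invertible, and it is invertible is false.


Disjunctive syllogism: from (P ∨ Q) and ¬P, infer Q.
One disjunct, 'it is invertible', is ruled out; the other must hold.

the matrix is singular


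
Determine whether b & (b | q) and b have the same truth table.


Compare truth tables:
b | q | φ | ψ
-------------
False | False | False | False
True | False | True | True
False | True | False | False
True | True | True | True
The columns φ and ψ agree on every row.

Yes, they are logically equivalent.


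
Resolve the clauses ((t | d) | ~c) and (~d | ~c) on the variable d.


The clauses contain complementary literals d and ~d.
Resolution eliminates this pair and disjoins the remaining literals (merging duplicates).

(t | ~c)


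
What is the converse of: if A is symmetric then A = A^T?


The converse of (P → Q) is (Q → P). It is not in general equivalent to the original.
Here P = 'A is symmetric' and Q = 'A = A^T'.

If A = A^T, then A is symmetric.


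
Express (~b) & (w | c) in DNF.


Step 1: Distribute ∧ over ∨: (¬b) ∧ (w ∨ c) = ((¬b) ∧ w) ∨ ((¬b) ∧ c).

((~b) & w) | ((~b) & c)


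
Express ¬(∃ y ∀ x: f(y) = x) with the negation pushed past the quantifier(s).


Negation flips each quantifier (∀↔∃) and negates the inner predicate.
¬(∃ y ∀ x: φ) = ∀ y ∃ x: ¬φ.

∀ y ∃ x: ¬(f(y) = x)


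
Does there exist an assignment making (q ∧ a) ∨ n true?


Search for a satisfying assignment over {a, n, q}.
Try a=F, n=T, q=F: the formula evaluates to T.
A satisfying assignment exists.

Satisfiable.


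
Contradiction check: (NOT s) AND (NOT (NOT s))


Truth table over {s}:
s | φ
-----
F | F
T | F
Every row is false.

Yes, it is a contradiction.


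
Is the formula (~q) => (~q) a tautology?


Build the truth table over {q}:
q | φ
-----
False | True
True | True
Every row evaluates to true.

Yes, it is a tautology.


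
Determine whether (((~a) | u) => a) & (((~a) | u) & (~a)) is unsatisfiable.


Truth table over {a, u}:
a | u | φ
---------
False | False | False
True | False | False
False | True | False
True | True | False
Every row is false.

Yes, it is a contradiction.


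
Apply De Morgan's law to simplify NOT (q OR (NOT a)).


De Morgan: the negation of a disjunction is the conjunction of the negations.
Distribute NOT across OR, flipping it to AND, and negate each literal.

(NOT q) AND a


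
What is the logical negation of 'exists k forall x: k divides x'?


Negation flips each quantifier (∀↔∃) and negates the inner predicate.
¬(exists k forall x: φ) = forall k exists x: ¬φ.

forall k exists x: ~(k divides x)


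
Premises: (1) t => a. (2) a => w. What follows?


Hypothetical syllogism: from (P → Q) and (Q → R), infer (P → R).
Chain the two implications through the shared middle term 'a'.

t => w


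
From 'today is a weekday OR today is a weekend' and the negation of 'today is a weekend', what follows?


Disjunctive syllogism: from (P ∨ Q) and ¬P, infer Q.
One disjunct, 'today is a weekend', is ruled out; the other must hold.

today is a weekday


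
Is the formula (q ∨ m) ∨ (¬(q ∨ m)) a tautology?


Build the truth table over {m, q}:
m | q | φ
---------
F | F | T
T | F | T
F | T | T
T | T | T
Every row evaluates to true.

Yes, it is a tautology.


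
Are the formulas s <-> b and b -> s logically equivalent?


Compare truth tables:
b | s | φ | ψ
-------------
F | F | T | T
T | F | F | F
F | T | F | T
T | T | T | T
They differ at row 3 (b=F, s=T): φ=F but ψ=T.

No, they are not logically equivalent.


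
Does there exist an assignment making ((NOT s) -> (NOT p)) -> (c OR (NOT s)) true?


Search for a satisfying assignment over {c, p, s}.
Try c=F, p=F, s=F: the formula evaluates to T.
A satisfying assignment exists.

Satisfiable.


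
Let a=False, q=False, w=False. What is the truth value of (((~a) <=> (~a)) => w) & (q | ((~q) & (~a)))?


Substitute a=False, q=False, w=False:
~a = True
~a = True
(~a) <=> (~a) = True <=> True = True
((~a) <=> (~a)) => w = True => False = False
~q = True
~a = True
(~q) & (~a) = True & True = True
q | ((~q) & (~a)) = False | True = True
(((~a) <=> (~a)) => w) & (q | ((~q) & (~a))) = False & True = False

False


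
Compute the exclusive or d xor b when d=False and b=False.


Exclusive or is true when exactly one operand is true.
Substitute: d=False, b=False.
False xor False evaluates to False.

False


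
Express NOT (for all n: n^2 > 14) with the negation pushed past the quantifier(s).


¬(for all x: φ) = there exists x: ¬φ, and ¬(there exists x: φ) = for all x: ¬φ.
Apply to the universal statement.

there exists n: NOT(n^2 > 14)


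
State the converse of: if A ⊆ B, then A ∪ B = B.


The converse of (P → Q) is (Q → P). It is not in general equivalent to the original.
Here P = 'A ⊆ B' and Q = 'A ∪ B = B'.

If A ∪ B = B, then A ⊆ B.


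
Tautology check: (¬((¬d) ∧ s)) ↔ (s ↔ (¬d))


Build the truth table over {d, s}:
d | s | φ
---------
F | F | F
T | F | T
F | T | F
T | T | F
Counterexample at row 1: with d=F, s=F, the formula is F.

No, it is not a tautology.


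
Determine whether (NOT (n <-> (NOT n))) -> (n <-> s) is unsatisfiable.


Truth table over {n, s}:
n | s | φ
---------
F | F | T
T | F | F
F | T | F
T | T | T
Satisfying assignment at row 1: n=F, s=F gives T.

No, it is not a contradiction.


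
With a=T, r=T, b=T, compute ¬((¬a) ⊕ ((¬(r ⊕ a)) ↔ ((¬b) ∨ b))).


Substitute a=T, r=T, b=T:
¬a = F
r ⊕ a = T ⊕ T = F
¬(r ⊕ a) = T
¬b = F
(¬b) ∨ b = F ∨ T = T
(¬(r ⊕ a)) ↔ ((¬b) ∨ b) = T ↔ T = T
(¬a) ⊕ ((¬(r ⊕ a)) ↔ ((¬b) ∨ b)) = F ⊕ T = T
¬((¬a) ⊕ ((¬(r ⊕ a)) ↔ ((¬b) ∨ b))) = F

F


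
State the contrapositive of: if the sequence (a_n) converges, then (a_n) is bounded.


The contrapositive of (P → Q) is (¬Q → ¬P); it is logically equivalent to the original.
Here P = 'the sequence (a_n) converges' and Q = '(a_n) is bounded'.

If not ((a_n) is bounded), then not (the sequence (a_n) converges).


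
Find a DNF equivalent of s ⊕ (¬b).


Step 1: s ⊕ (¬b) is true exactly when they disagree: (s ∧ ¬(¬b)) ∨ (¬s ∧ (¬b)).
Step 2: Eliminate any double negations (¬¬X = X).

(s ∧ b) ∨ ((¬s) ∧ (¬b))


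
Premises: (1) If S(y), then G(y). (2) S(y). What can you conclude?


Modus ponens: from (P → Q) and P, infer Q.
P = 'S(y)' is asserted, and P → Q holds, so Q follows.

G(y).


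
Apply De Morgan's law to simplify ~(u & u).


De Morgan: the negation of a conjunction is the disjunction of the negations.
Distribute ~ across &, flipping it to |, and negate each literal.

(~u) | (~u)


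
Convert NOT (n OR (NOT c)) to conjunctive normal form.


Step 1: Apply De Morgan: ¬(n ∨ (¬c)) = ¬n ∧ ¬(¬c).
Step 2: Eliminate any double negations (¬¬X = X).

(NOT n) AND c


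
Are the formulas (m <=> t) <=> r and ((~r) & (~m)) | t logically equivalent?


Compare truth tables:
m | r | t | φ | ψ
-----------------
False | False | False | False | True
True | False | False | True | False
False | True | False | True | False
True | True | False | False | False
False | False | True | True | True
True | False | True | False | True
False | True | True | False | True
True | True | True | True | True
They differ at row 1 (m=False, r=False, t=False): φ=False but ψ=True.

No, they are not logically equivalent.


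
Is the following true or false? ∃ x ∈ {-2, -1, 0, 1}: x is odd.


Evaluate the predicate on each element: -2:F, -1:T, 0:F, 1:T.
Witness x = -1 satisfies the predicate.

T


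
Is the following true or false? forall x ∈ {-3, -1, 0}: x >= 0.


Evaluate the predicate on each element: -3:False, -1:False, 0:True.
Counterexample x = -3 fails the predicate.

False


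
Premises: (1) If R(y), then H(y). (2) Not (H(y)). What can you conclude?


Modus tollens: from (P → Q) and ¬Q, infer ¬P.
Q = 'H(y)' is denied; since P → Q, P must also fail.

Not (R(y)).


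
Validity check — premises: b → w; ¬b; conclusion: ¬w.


This is denying the antecedent (fallacy). There exist truth assignments where the premises are all true but the conclusion is false.

Invalid.


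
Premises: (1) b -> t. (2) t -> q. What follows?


Hypothetical syllogism: from (P → Q) and (Q → R), infer (P → R).
Chain the two implications through the shared middle term 't'.

b -> q


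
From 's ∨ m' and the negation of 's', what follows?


Disjunctive syllogism: from (P ∨ Q) and ¬P, infer Q.
One disjunct, 's', is ruled out; the other must hold.

m


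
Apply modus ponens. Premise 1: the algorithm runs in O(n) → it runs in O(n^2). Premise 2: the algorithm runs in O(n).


Modus ponens: from (P → Q) and P, infer Q.
P = 'the algorithm runs in O(n)' is asserted, and P → Q holds, so Q follows.

it runs in O(n^2).


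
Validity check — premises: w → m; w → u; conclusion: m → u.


This is (no valid rule). There exist truth assignments where the premises are all true but the conclusion is false.

Invalid.


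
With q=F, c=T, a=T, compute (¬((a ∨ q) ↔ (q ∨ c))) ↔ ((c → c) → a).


Substitute q=F, c=T, a=T:
a ∨ q = T ∨ F = T
q ∨ c = F ∨ T = T
(a ∨ q) ↔ (q ∨ c) = T ↔ T = T
¬((a ∨ q) ↔ (q ∨ c)) = F
c → c = T → T = T
(c → c) → a = T → T = T
(¬((a ∨ q) ↔ (q ∨ c))) ↔ ((c → c) → a) = F ↔ T = F

F


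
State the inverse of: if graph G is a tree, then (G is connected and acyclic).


The inverse of (P → Q) is (¬P → ¬Q). It is equivalent to the converse, not to the original.
Here P = 'graph G is a tree' and Q = '(G is connected and acyclic)'.

If not (graph G is a tree), then not ((G is connected and acyclic)).


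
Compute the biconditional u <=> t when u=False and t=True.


Biconditional is true when both operands have the same truth value.
Substitute: u=False, t=True.
False <=> True evaluates to False.

False


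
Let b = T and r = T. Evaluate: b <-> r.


Biconditional is true when both operands have the same truth value.
Substitute: b=T, r=T.
T <-> T evaluates to T.

T


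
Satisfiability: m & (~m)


Check all 2 assignments over {m}:
m | φ
-----
False | False
True | False
No assignment makes the formula true.

Unsatisfiable.


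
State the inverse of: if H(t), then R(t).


The inverse of (P → Q) is (¬P → ¬Q). It is equivalent to the converse, not to the original.
Here P = 'H(t)' and Q = 'R(t)'.

If not (H(t)), then not (R(t)).


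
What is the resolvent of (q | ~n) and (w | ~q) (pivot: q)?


The clauses contain complementary literals q and ~q.
Resolution eliminates this pair and disjoins the remaining literals (merging duplicates).

(~n | w)


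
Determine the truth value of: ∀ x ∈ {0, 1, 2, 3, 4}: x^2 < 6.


Evaluate the predicate on each element: 0:T, 1:T, 2:T, 3:F, 4:F.
Counterexample x = 3 fails the predicate.

F


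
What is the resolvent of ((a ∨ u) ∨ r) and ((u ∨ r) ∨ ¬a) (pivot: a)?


The clauses contain complementary literals a and ¬a.
Resolution eliminates this pair and disjoins the remaining literals (merging duplicates).

(u ∨ r)


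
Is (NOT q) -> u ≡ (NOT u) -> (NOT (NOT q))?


Compare truth tables:
q | u | φ | ψ
-------------
F | F | F | F
T | F | T | T
F | T | T | T
T | T | T | T
The columns φ and ψ agree on every row.

Yes, they are logically equivalent.


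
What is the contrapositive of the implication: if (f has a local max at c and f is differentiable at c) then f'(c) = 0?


The contrapositive of (P → Q) is (¬Q → ¬P); it is logically equivalent to the original.
Here P = '(f has a local max at c and f is differentiable at c)' and Q = 'f'(c) = 0'.

If not (f'(c) = 0), then not ((f has a local max at c and f is differentiable at c)).


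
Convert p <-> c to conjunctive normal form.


Step 1: Rewrite p ↔ c as (p → c) ∧ (c → p).
Step 2: Rewrite each implication as a disjunction.

((NOT p) OR c) AND ((NOT c) OR p)


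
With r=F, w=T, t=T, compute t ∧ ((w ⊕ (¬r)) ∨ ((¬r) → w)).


Substitute r=F, w=T, t=T:
¬r = T
w ⊕ (¬r) = T ⊕ T = F
¬r = T
(¬r) → w = T → T = T
(w ⊕ (¬r)) ∨ ((¬r) → w) = F ∨ T = T
t ∧ ((w ⊕ (¬r)) ∨ ((¬r) → w)) = T ∧ T = T

T


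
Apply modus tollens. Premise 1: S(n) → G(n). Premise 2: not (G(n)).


Modus tollens: from (P → Q) and ¬Q, infer ¬P.
Q = 'G(n)' is denied; since P → Q, P must also fail.

Not (S(n)).


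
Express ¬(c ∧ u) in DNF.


Step 1: Apply De Morgan: ¬(c ∧ u) = ¬c ∨ ¬u.

(¬c) ∨ (¬u)


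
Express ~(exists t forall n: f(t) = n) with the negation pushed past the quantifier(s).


Negation flips each quantifier (∀↔∃) and negates the inner predicate.
¬(exists t forall n: φ) = forall t exists n: ¬φ.

forall t exists n: ~(f(t) = n)


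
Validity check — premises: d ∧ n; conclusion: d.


This matches the form of conjunction elimination: the conclusion follows in every model of the premises.

Valid.


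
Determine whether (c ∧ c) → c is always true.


Build the truth table over {c}:
c | φ
-----
F | T
T | T
Every row evaluates to true.

Yes, it is a tautology.


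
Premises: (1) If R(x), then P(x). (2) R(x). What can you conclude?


Modus ponens: from (P → Q) and P, infer Q.
P = 'R(x)' is asserted, and P → Q holds, so Q follows.

P(x).


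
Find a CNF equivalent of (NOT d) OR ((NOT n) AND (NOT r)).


Step 1: Distribute ∨ over ∧: (¬d) ∨ ((¬n) ∧ (¬r)) = ((¬d) ∨ (¬n)) ∧ ((¬d) ∨ (¬r)).

((NOT d) OR (NOT n)) AND ((NOT d) OR (NOT r))


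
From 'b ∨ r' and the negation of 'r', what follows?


Disjunctive syllogism: from (P ∨ Q) and ¬P, infer Q.
One disjunct, 'r', is ruled out; the other must hold.

b


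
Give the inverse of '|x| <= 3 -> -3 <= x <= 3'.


The inverse of (P → Q) is (¬P → ¬Q). It is equivalent to the converse, not to the original.
Here P = '|x| <= 3' and Q = '-3 <= x <= 3'.

If not (|x| <= 3), then not (-3 <= x <= 3).


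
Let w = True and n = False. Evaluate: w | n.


Disjunction is false only when both operands are false.
Substitute: w=True, n=False.
True | False evaluates to True.

True


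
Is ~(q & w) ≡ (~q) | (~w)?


Compare truth tables:
q | w | φ | ψ
-------------
False | False | True | True
True | False | True | True
False | True | True | True
True | True | False | False
The columns φ and ψ agree on every row.

Yes, they are logically equivalent.


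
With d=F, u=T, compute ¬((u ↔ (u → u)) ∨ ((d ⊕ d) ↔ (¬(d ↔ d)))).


Substitute d=F, u=T:
u → u = T → T = T
u ↔ (u → u) = T ↔ T = T
d ⊕ d = F ⊕ F = F
d ↔ d = F ↔ F = T
¬(d ↔ d) = F
(d ⊕ d) ↔ (¬(d ↔ d)) = F ↔ F = T
(u ↔ (u → u)) ∨ ((d ⊕ d) ↔ (¬(d ↔ d))) = T ∨ T = T
¬((u ↔ (u → u)) ∨ ((d ⊕ d) ↔ (¬(d ↔ d)))) = F

F


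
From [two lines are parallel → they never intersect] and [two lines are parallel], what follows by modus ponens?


Modus ponens: from (P → Q) and P, infer Q.
P = 'two lines are parallel' is asserted, and P → Q holds, so Q follows.

they never intersect.


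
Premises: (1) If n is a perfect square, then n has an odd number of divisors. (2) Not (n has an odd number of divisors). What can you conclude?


Modus tollens: from (P → Q) and ¬Q, infer ¬P.
Q = 'n has an odd number of divisors' is denied; since P → Q, P must also fail.

Not (n is a perfect square).


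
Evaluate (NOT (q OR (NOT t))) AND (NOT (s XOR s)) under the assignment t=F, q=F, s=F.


Substitute t=F, q=F, s=F:
NOT t = T
q OR (NOT t) = F OR T = T
NOT (q OR (NOT t)) = F
s XOR s = F XOR F = F
NOT (s XOR s) = T
(NOT (q OR (NOT t))) AND (NOT (s XOR s)) = F AND T = F

F


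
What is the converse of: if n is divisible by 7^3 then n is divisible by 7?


The converse of (P → Q) is (Q → P). It is not in general equivalent to the original.
Here P = 'n is divisible by 7^3' and Q = 'n is divisible by 7'.

If n is divisible by 7, then n is divisible by 7^3.


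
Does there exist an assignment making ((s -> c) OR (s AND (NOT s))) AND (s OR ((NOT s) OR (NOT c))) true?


Search for a satisfying assignment over {c, s}.
Try c=F, s=F: the formula evaluates to T.
A satisfying assignment exists.

Satisfiable.


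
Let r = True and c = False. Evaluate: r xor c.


Exclusive or is true when exactly one operand is true.
Substitute: r=True, c=False.
True xor False evaluates to True.

True


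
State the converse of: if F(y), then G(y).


The converse of (P → Q) is (Q → P). It is not in general equivalent to the original.
Here P = 'F(y)' and Q = 'G(y)'.

If G(y), then F(y).


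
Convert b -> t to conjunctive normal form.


Step 1: Rewrite b → t as ¬b ∨ t.

(NOT b) OR t


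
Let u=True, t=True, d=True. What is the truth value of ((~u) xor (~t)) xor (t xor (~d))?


Substitute u=True, t=True, d=True:
~u = False
~t = False
(~u) xor (~t) = False xor False = False
~d = False
t xor (~d) = True xor False = True
((~u) xor (~t)) xor (t xor (~d)) = False xor True = True

True


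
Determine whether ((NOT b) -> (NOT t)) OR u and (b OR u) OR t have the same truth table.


Compare truth tables:
b | t | u | φ | ψ
-----------------
F | F | F | T | F
T | F | F | T | T
F | T | F | F | T
T | T | F | T | T
F | F | T | T | T
T | F | T | T | T
F | T | T | T | T
T | T | T | T | T
They differ at row 1 (b=F, t=F, u=F): φ=T but ψ=F.

No, they are not logically equivalent.


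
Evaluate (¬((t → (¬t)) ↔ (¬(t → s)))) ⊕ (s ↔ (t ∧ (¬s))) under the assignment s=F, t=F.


Substitute s=F, t=F:
¬t = T
t → (¬t) = F → T = T
t → s = F → F = T
¬(t → s) = F
(t → (¬t)) ↔ (¬(t → s)) = T ↔ F = F
¬((t → (¬t)) ↔ (¬(t → s))) = T
¬s = T
t ∧ (¬s) = F ∧ T = F
s ↔ (t ∧ (¬s)) = F ↔ F = T
(¬((t → (¬t)) ↔ (¬(t → s)))) ⊕ (s ↔ (t ∧ (¬s))) = T ⊕ T = F

F


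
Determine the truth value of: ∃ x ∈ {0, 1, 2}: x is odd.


Evaluate the predicate on each element: 0:F, 1:T, 2:F.
Witness x = 1 satisfies the predicate.

T


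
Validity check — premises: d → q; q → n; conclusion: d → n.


This matches the form of hypothetical syllogism: the conclusion follows in every model of the premises.

Valid.


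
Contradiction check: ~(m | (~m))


Truth table over {m}:
m | φ
-----
False | False
True | False
Every row is false.

Yes, it is a contradiction.


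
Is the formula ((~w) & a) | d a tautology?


Build the truth table over {a, d, w}:
a | d | w | φ
-------------
False | False | False | False
True | False | False | True
False | True | False | True
True | True | False | True
False | False | True | False
True | False | True | False
False | True | True | True
True | True | True | True
Counterexample at row 1: with a=False, d=False, w=False, the formula is False.

No, it is not a tautology.


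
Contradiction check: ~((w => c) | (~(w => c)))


Truth table over {c, w}:
c | w | φ
---------
False | False | False
True | False | False
False | True | False
True | True | False
Every row is false.

Yes, it is a contradiction.


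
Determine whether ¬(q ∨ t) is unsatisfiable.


Truth table over {q, t}:
q | t | φ
---------
F | F | T
T | F | F
F | T | F
T | T | F
Satisfying assignment at row 1: q=F, t=F gives T.

No, it is not a contradiction.


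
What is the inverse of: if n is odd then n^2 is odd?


The inverse of (P → Q) is (¬P → ¬Q). It is equivalent to the converse, not to the original.
Here P = 'n is odd' and Q = 'n^2 is odd'.

If not (n is odd), then not (n^2 is odd).


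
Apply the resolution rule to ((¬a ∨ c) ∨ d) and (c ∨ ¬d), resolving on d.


The clauses contain complementary literals d and ¬d.
Resolution eliminates this pair and disjoins the remaining literals (merging duplicates).

(c ∨ ¬a)


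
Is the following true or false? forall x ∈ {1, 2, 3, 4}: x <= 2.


Evaluate the predicate on each element: 1:True, 2:True, 3:False, 4:False.
Counterexample x = 3 fails the predicate.

False


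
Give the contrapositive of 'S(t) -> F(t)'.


The contrapositive of (P → Q) is (¬Q → ¬P); it is logically equivalent to the original.
Here P = 'S(t)' and Q = 'F(t)'.

If not (F(t)), then not (S(t)).


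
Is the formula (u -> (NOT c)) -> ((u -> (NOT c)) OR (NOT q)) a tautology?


Build the truth table over {c, q, u}:
c | q | u | φ
-------------
F | F | F | T
T | F | F | T
F | T | F | T
T | T | F | T
F | F | T | T
T | F | T | T
F | T | T | T
T | T | T | T
Every row evaluates to true.

Yes, it is a tautology.


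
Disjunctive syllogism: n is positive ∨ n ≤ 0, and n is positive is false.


Disjunctive syllogism: from (P ∨ Q) and ¬P, infer Q.
One disjunct, 'n is positive', is ruled out; the other must hold.

n ≤ 0


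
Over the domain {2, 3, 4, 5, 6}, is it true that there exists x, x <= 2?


Evaluate the predicate on each element: 2:T, 3:F, 4:F, 5:F, 6:F.
Witness x = 2 satisfies the predicate.

T


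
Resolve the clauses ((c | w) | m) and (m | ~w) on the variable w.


The clauses contain complementary literals w and ~w.
Resolution eliminates this pair and disjoins the remaining literals (merging duplicates).

(m | c)


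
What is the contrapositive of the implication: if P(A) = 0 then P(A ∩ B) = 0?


The contrapositive of (P → Q) is (¬Q → ¬P); it is logically equivalent to the original.
Here P = 'P(A) = 0' and Q = 'P(A ∩ B) = 0'.

If not (P(A ∩ B) = 0), then not (P(A) = 0).


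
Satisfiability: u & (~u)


Check all 2 assignments over {u}:
u | φ
-----
False | False
True | False
No assignment makes the formula true.

Unsatisfiable.


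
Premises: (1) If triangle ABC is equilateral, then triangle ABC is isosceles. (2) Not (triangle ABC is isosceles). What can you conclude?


Modus tollens: from (P → Q) and ¬Q, infer ¬P.
Q = 'triangle ABC is isosceles' is denied; since P → Q, P must also fail.

Not (triangle ABC is equilateral).


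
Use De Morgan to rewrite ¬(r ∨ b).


De Morgan: the negation of a disjunction is the conjunction of the negations.
Distribute ¬ across ∨, flipping it to ∧, and negate each literal.

(¬r) ∧ (¬b)


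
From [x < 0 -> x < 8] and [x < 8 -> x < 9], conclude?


Hypothetical syllogism: from (P → Q) and (Q → R), infer (P → R).
Chain the two implications through the shared middle term 'x < 8'.

x < 0 -> x < 9


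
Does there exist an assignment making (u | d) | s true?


Search for a satisfying assignment over {d, s, u}.
Try d=True, s=False, u=False: the formula evaluates to True.
A satisfying assignment exists.

Satisfiable.


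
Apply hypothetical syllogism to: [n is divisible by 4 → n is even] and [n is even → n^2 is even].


Hypothetical syllogism: from (P → Q) and (Q → R), infer (P → R).
Chain the two implications through the shared middle term 'n is even'.

n is divisible by 4 → n^2 is even


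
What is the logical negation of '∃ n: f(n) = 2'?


¬(∀ x: φ) = ∃ x: ¬φ, and ¬(∃ x: φ) = ∀ x: ¬φ.
Apply to the existential statement.

∀ n: ¬(f(n) = 2)


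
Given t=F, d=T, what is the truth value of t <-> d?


Biconditional is true when both operands have the same truth value.
Substitute: t=F, d=T.
F <-> T evaluates to F.

F


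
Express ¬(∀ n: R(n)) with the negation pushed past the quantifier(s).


¬(∀ x: φ) = ∃ x: ¬φ, and ¬(∃ x: φ) = ∀ x: ¬φ.
Apply to the universal statement.

∃ n: ¬(R(n))


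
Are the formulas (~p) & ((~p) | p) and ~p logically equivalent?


Compare truth tables:
p | φ | ψ
---------
False | True | True
True | False | False
The columns φ and ψ agree on every row.

Yes, they are logically equivalent.


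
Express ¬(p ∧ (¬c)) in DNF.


Step 1: Apply De Morgan: ¬(p ∧ (¬c)) = ¬p ∨ ¬(¬c).
Step 2: Eliminate any double negations (¬¬X = X).

(¬p) ∨ c


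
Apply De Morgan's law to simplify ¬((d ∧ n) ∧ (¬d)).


De Morgan: the negation of a conjunction is the disjunction of the negations.
Distribute ¬ across ∧, flipping it to ∨, and negate each literal.

((¬d) ∨ (¬n)) ∨ d


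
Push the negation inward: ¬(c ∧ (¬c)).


De Morgan: the negation of a conjunction is the disjunction of the negations.
Distribute ¬ across ∧, flipping it to ∨, and negate each literal.

(¬c) ∨ c


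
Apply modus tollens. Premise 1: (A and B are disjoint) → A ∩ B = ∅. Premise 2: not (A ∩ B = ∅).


Modus tollens: from (P → Q) and ¬Q, infer ¬P.
Q = 'A ∩ B = ∅' is denied; since P → Q, P must also fail.

Not ((A and B are disjoint)).


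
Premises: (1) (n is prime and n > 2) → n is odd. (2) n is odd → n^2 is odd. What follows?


Hypothetical syllogism: from (P → Q) and (Q → R), infer (P → R).
Chain the two implications through the shared middle term 'n is odd'.

(n is prime and n > 2) → n^2 is odd


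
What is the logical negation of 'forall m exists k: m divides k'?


Negation flips each quantifier (∀↔∃) and negates the inner predicate.
¬(forall m exists k: φ) = exists m forall k: ¬φ.

exists m forall k: ~(m divides k)


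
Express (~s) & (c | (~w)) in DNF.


Step 1: Distribute ∧ over ∨: (¬s) ∧ (c ∨ (¬w)) = ((¬s) ∧ c) ∨ ((¬s) ∧ (¬w)).

((~s) & c) | ((~s) & (~w))


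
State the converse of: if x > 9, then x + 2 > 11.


The converse of (P → Q) is (Q → P). It is not in general equivalent to the original.
Here P = 'x > 9' and Q = 'x + 2 > 11'.

If x + 2 > 11, then x > 9.


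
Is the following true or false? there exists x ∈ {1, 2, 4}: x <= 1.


Evaluate the predicate on each element: 1:T, 2:F, 4:F.
Witness x = 1 satisfies the predicate.

T


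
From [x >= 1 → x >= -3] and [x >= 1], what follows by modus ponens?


Modus ponens: from (P → Q) and P, infer Q.
P = 'x >= 1' is asserted, and P → Q holds, so Q follows.

x >= -3.


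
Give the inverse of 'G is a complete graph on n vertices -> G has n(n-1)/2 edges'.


The inverse of (P → Q) is (¬P → ¬Q). It is equivalent to the converse, not to the original.
Here P = 'G is a complete graph on n vertices' and Q = 'G has n(n-1)/2 edges'.

If not (G is a complete graph on n vertices), then not (G has n(n-1)/2 edges).


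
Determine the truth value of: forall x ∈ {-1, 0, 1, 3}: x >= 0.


Evaluate the predicate on each element: -1:False, 0:True, 1:True, 3:True.
Counterexample x = -1 fails the predicate.

False


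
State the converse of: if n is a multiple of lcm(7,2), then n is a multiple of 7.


The converse of (P → Q) is (Q → P). It is not in general equivalent to the original.
Here P = 'n is a multiple of lcm(7,2)' and Q = 'n is a multiple of 7'.

If n is a multiple of 7, then n is a multiple of lcm(7,2).


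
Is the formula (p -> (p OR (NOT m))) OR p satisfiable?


Search for a satisfying assignment over {m, p}.
Try m=F, p=F: the formula evaluates to T.
A satisfying assignment exists.

Satisfiable.


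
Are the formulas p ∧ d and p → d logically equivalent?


Compare truth tables:
d | p | φ | ψ
-------------
F | F | F | T
T | F | F | T
F | T | F | F
T | T | T | T
They differ at row 1 (d=F, p=F): φ=F but ψ=T.

No, they are not logically equivalent.


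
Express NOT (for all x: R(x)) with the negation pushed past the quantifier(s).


¬(for all x: φ) = there exists x: ¬φ, and ¬(there exists x: φ) = for all x: ¬φ.
Apply to the universal statement.

there exists x: NOT(R(x))


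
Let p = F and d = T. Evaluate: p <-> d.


Biconditional is true when both operands have the same truth value.
Substitute: p=F, d=T.
F <-> T evaluates to F.

F


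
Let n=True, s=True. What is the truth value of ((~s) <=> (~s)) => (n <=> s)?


Substitute n=True, s=True:
~s = False
~s = False
(~s) <=> (~s) = False <=> False = True
n <=> s = True <=> True = True
((~s) <=> (~s)) => (n <=> s) = True => True = True

True


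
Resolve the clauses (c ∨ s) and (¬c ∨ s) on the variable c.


The clauses contain complementary literals c and ¬c.
Resolution eliminates this pair and disjoins the remaining literals (merging duplicates).

s


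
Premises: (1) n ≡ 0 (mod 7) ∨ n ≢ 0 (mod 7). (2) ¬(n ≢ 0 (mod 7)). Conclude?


Disjunctive syllogism: from (P ∨ Q) and ¬P, infer Q.
One disjunct, 'n ≢ 0 (mod 7)', is ruled out; the other must hold.

n ≡ 0 (mod 7)


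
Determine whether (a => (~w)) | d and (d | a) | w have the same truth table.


Compare truth tables:
a | d | w | φ | ψ
-----------------
False | False | False | True | False
True | False | False | True | True
False | True | False | True | True
True | True | False | True | True
False | False | True | True | True
True | False | True | False | True
False | True | True | True | True
True | True | True | True | True
They differ at row 1 (a=False, d=False, w=False): φ=True but ψ=False.

No, they are not logically equivalent.


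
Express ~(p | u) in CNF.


Step 1: Apply De Morgan: ¬(p ∨ u) = ¬p ∧ ¬u.

(~p) & (~u)


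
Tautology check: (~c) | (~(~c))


Build the truth table over {c}:
c | φ
-----
False | True
True | True
Every row evaluates to true.

Yes, it is a tautology.


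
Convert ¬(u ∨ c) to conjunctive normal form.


Step 1: Apply De Morgan: ¬(u ∨ c) = ¬u ∧ ¬c.

(¬u) ∧ (¬c)


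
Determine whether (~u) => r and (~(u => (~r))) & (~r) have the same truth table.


Compare truth tables:
r | u | φ | ψ
-------------
False | False | False | False
True | False | True | False
False | True | True | False
True | True | True | False
They differ at row 2 (r=True, u=False): φ=True but ψ=False.

No, they are not logically equivalent.


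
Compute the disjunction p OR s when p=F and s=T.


Disjunction is false only when both operands are false.
Substitute: p=F, s=T.
F OR T evaluates to T.

T


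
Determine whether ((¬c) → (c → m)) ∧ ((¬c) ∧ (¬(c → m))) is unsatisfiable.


Truth table over {c, m}:
c | m | φ
---------
F | F | F
T | F | F
F | T | F
T | T | F
Every row is false.

Yes, it is a contradiction.


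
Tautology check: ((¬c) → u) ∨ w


Build the truth table over {c, u, w}:
c | u | w | φ
-------------
F | F | F | F
T | F | F | T
F | T | F | T
T | T | F | T
F | F | T | T
T | F | T | T
F | T | T | T
T | T | T | T
Counterexample at row 1: with c=F, u=F, w=F, the formula is F.

No, it is not a tautology.


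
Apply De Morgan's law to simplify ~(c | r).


De Morgan: the negation of a disjunction is the conjunction of the negations.
Distribute ~ across |, flipping it to &, and negate each literal.

(~c) & (~r)


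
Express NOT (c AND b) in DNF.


Step 1: Apply De Morgan: ¬(c ∧ b) = ¬c ∨ ¬b.

(NOT c) OR (NOT b)


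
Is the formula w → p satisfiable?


Search for a satisfying assignment over {p, w}.
Try p=F, w=F: the formula evaluates to T.
A satisfying assignment exists.

Satisfiable.


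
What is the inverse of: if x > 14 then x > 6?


The inverse of (P → Q) is (¬P → ¬Q). It is equivalent to the converse, not to the original.
Here P = 'x > 14' and Q = 'x > 6'.

If not (x > 14), then not (x > 6).


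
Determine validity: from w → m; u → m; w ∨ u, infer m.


This matches the form of proof by cases: the conclusion follows in every model of the premises.

Valid.


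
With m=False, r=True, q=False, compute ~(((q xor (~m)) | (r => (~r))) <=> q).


Substitute m=False, r=True, q=False:
~m = True
q xor (~m) = False xor True = True
~r = False
r => (~r) = True => False = False
(q xor (~m)) | (r => (~r)) = True | False = True
((q xor (~m)) | (r => (~r))) <=> q = True <=> False = False
~(((q xor (~m)) | (r => (~r))) <=> q) = True

True


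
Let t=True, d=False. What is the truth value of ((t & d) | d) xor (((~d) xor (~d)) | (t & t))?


Substitute t=True, d=False:
t & d = True & False = False
(t & d) | d = False | False = False
~d = True
~d = True
(~d) xor (~d) = True xor True = False
t & t = True & True = True
((~d) xor (~d)) | (t & t) = False | True = True
((t & d) | d) xor (((~d) xor (~d)) | (t & t)) = False xor True = True

True
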